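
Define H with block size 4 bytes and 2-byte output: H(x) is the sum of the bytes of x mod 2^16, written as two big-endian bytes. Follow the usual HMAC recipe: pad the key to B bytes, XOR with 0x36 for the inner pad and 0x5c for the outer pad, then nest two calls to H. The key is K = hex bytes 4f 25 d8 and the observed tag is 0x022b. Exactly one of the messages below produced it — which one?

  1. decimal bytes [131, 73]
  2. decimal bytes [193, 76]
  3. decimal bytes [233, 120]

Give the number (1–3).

2

Key hex bytes 4f 25 d8 is 3 bytes ≤ B = 4; zero-pad to 4 bytes: K' = 4f 25 d8 00.
K' ⊕ ipad = 79 13 ee 36; K' ⊕ opad = 13 79 84 5c.
m1: inner = H(79 13 ee 36 83 49) = 02 7c; tag = H(13 79 84 5c 02 7c) = 01ea
m2: inner = H(79 13 ee 36 c1 4c) = 02 bd; tag = H(13 79 84 5c 02 bd) = 022b ← matches
m3: inner = H(79 13 ee 36 e9 78) = 03 11; tag = H(13 79 84 5c 03 11) = 0180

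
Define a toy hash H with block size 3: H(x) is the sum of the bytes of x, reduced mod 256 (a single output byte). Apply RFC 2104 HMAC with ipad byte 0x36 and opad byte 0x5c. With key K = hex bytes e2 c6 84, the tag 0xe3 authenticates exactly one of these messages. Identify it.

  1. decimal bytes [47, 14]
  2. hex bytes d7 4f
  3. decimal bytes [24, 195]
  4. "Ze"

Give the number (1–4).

Key hex bytes e2 c6 84 is exactly B = 3 bytes: K' = e2 c6 84.
K' ⊕ ipad = d4 f0 b2; K' ⊕ opad = be 9a d8.
m1: inner = H(d4 f0 b2 2f 0e) = b3; tag = H(be 9a d8 b3) = e3 ← matches
m2: inner = H(d4 f0 b2 d7 4f) = 9c; tag = H(be 9a d8 9c) = cc
m3: inner = H(d4 f0 b2 18 c3) = 51; tag = H(be 9a d8 51) = 81
m4: inner = H(d4 f0 b2 5a 65) = 35; tag = H(be 9a d8 35) = 65

1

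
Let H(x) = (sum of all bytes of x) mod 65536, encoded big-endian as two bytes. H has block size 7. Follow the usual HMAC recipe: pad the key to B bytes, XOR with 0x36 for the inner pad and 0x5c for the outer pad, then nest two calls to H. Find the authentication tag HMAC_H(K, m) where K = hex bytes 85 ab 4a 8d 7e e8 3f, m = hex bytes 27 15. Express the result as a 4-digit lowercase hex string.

04e5

Key hex bytes 85 ab 4a 8d 7e e8 3f is exactly B = 7 bytes: K' = 85 ab 4a 8d 7e e8 3f.
K' ⊕ ipad = b3 9d 7c bb 48 de 09.  K' ⊕ opad = d9 f7 16 d1 22 b4 63.
Inner input = (K'⊕ipad) ∥ m = b3 9d 7c bb 48 de 09 ∥ 27 15.
Inner hash: sum = 179+157+124+187+72+222+9+39+21 = 1010 → 03 f2.
Outer input = (K'⊕opad) ∥ inner = d9 f7 16 d1 22 b4 63 ∥ 03 f2.
Outer hash (tag): sum = 217+247+22+209+34+180+99+3+242 = 1253 → 04 e5.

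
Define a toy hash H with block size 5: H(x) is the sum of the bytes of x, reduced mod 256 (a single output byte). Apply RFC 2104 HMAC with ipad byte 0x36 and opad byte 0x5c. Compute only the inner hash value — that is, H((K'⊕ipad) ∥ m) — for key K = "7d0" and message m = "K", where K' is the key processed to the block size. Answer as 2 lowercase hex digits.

10

Key "7d0" = 37 64 30 is 3 bytes ≤ B = 5; zero-pad to 5 bytes: K' = 37 64 30 00 00.
K' ⊕ ipad = 01 52 06 36 36.
Inner input = 01 52 06 36 36 ∥ 4b.
Inner hash: sum = 1+82+6+54+54+75 = 272; mod 256 = 16 → 10.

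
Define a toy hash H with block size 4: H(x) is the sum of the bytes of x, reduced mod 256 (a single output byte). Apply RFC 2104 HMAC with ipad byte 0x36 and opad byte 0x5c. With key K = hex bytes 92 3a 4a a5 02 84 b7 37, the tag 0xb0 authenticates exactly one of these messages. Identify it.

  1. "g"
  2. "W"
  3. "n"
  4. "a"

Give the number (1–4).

Key hex bytes 92 3a 4a a5 02 84 b7 37 is 8 bytes > B = 4, so hash it first: H(key) = 2f, then zero-pad to 4 bytes: K' = 2f 00 00 00.
K' ⊕ ipad = 19 36 36 36; K' ⊕ opad = 73 5c 5c 5c.
m1: inner = H(19 36 36 36 67) = 22; tag = H(73 5c 5c 5c 22) = a9
m2: inner = H(19 36 36 36 57) = 12; tag = H(73 5c 5c 5c 12) = 99
m3: inner = H(19 36 36 36 6e) = 29; tag = H(73 5c 5c 5c 29) = b0 ← matches
m4: inner = H(19 36 36 36 61) = 1c; tag = H(73 5c 5c 5c 1c) = a3

3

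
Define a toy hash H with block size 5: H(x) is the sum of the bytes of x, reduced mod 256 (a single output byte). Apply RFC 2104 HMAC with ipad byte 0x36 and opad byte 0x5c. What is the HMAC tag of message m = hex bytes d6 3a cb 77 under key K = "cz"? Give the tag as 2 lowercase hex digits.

0e

Key "cz" = 63 7a is 2 bytes ≤ B = 5; zero-pad to 5 bytes: K' = 63 7a 00 00 00.
K' ⊕ ipad = 55 4c 36 36 36.  K' ⊕ opad = 3f 26 5c 5c 5c.
Inner input = (K'⊕ipad) ∥ m = 55 4c 36 36 36 ∥ d6 3a cb 77.
Inner hash: sum = 85+76+54+54+54+214+58+203+119 = 917; mod 256 = 149 → 95.
Outer input = (K'⊕opad) ∥ inner = 3f 26 5c 5c 5c ∥ 95.
Outer hash (tag): sum = 63+38+92+92+92+149 = 526; mod 256 = 14 → 0e.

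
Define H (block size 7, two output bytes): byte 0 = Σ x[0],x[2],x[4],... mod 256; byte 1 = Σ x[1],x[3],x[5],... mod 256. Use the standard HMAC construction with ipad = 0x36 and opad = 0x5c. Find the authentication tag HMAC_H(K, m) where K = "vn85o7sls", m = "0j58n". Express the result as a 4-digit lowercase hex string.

224b

Key "vn85o7sls" = 76 6e 38 35 6f 37 73 6c 73 is 9 bytes > B = 7, so hash it first: H(key) = 03 46, then zero-pad to 7 bytes: K' = 03 46 00 00 00 00 00.
K' ⊕ ipad = 35 70 36 36 36 36 36.  K' ⊕ opad = 5f 1a 5c 5c 5c 5c 5c.
Inner input = (K'⊕ipad) ∥ m = 35 70 36 36 36 36 36 ∥ 30 6a 35 38 6e.
Inner hash: even-index sum = 377 mod 256 = 121; odd-index sum = 431 mod 256 = 175 → 79 af.
Outer input = (K'⊕opad) ∥ inner = 5f 1a 5c 5c 5c 5c 5c ∥ 79 af.
Outer hash (tag): even-index sum = 546 mod 256 = 34; odd-index sum = 331 mod 256 = 75 → 22 4b.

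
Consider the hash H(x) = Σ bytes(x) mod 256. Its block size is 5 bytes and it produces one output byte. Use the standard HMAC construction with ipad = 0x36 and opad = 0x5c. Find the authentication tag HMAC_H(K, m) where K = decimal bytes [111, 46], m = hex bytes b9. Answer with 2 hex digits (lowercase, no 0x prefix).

85

Key decimal bytes [111, 46] = 6f 2e is 2 bytes ≤ B = 5; zero-pad to 5 bytes: K' = 6f 2e 00 00 00.
K' ⊕ ipad = 59 18 36 36 36.  K' ⊕ opad = 33 72 5c 5c 5c.
Inner input = (K'⊕ipad) ∥ m = 59 18 36 36 36 ∥ b9.
Inner hash: sum = 89+24+54+54+54+185 = 460; mod 256 = 204 → cc.
Outer input = (K'⊕opad) ∥ inner = 33 72 5c 5c 5c ∥ cc.
Outer hash (tag): sum = 51+114+92+92+92+204 = 645; mod 256 = 133 → 85.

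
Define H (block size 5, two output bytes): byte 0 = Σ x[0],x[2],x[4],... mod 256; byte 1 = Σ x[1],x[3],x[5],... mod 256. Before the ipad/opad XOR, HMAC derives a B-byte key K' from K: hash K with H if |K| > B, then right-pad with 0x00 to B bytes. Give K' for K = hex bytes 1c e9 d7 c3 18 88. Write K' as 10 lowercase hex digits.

0b34000000

|K| = 6 > B = 5, so first hash the key.
H(K): even-index sum = 267 mod 256 = 11; odd-index sum = 564 mod 256 = 52 → 0b 34.
Zero-pad H(K) = 0b 34 to 5 bytes: K' = 0b 34 00 00 00.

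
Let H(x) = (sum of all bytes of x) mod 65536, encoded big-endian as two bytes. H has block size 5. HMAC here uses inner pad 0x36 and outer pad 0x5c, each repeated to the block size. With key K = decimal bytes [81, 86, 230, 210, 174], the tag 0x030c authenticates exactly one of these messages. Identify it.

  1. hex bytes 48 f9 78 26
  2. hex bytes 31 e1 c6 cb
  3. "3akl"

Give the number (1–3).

Key decimal bytes [81, 86, 230, 210, 174] = 51 56 e6 d2 ae is exactly B = 5 bytes: K' = 51 56 e6 d2 ae.
K' ⊕ ipad = 67 60 d0 e4 98; K' ⊕ opad = 0d 0a ba 8e f2.
m1: inner = H(67 60 d0 e4 98 48 f9 78 26) = 04 f2; tag = H(0d 0a ba 8e f2 04 f2) = 0347
m2: inner = H(67 60 d0 e4 98 31 e1 c6 cb) = 05 b6; tag = H(0d 0a ba 8e f2 05 b6) = 030c ← matches
m3: inner = H(67 60 d0 e4 98 33 61 6b 6c) = 04 7e; tag = H(0d 0a ba 8e f2 04 7e) = 02d3

2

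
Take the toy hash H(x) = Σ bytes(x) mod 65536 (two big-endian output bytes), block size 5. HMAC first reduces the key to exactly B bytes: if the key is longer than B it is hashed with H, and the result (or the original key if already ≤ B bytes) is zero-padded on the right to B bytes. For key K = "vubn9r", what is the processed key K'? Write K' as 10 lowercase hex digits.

|K| = 6 > B = 5, so first hash the key.
H(K): sum = 118+117+98+110+57+114 = 614 → 02 66.
Zero-pad H(K) = 02 66 to 5 bytes: K' = 02 66 00 00 00.

0266000000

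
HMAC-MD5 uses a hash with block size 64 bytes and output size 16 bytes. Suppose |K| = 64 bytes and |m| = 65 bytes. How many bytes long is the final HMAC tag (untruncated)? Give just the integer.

The tag is one MD5 digest: 16 bytes.

16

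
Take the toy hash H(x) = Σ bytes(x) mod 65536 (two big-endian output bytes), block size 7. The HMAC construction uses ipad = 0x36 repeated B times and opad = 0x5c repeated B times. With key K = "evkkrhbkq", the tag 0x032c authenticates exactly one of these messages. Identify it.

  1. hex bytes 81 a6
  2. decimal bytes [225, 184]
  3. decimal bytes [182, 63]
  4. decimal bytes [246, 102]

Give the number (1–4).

1

Key "evkkrhbkq" = 65 76 6b 6b 72 68 62 6b 71 is 9 bytes > B = 7, so hash it first: H(key) = 03 c9, then zero-pad to 7 bytes: K' = 03 c9 00 00 00 00 00.
K' ⊕ ipad = 35 ff 36 36 36 36 36; K' ⊕ opad = 5f 95 5c 5c 5c 5c 5c.
m1: inner = H(35 ff 36 36 36 36 36 81 a6) = 03 69; tag = H(5f 95 5c 5c 5c 5c 5c 03 69) = 032c ← matches
m2: inner = H(35 ff 36 36 36 36 36 e1 b8) = 03 db; tag = H(5f 95 5c 5c 5c 5c 5c 03 db) = 039e
m3: inner = H(35 ff 36 36 36 36 36 b6 3f) = 03 37; tag = H(5f 95 5c 5c 5c 5c 5c 03 37) = 02fa
m4: inner = H(35 ff 36 36 36 36 36 f6 66) = 03 9e; tag = H(5f 95 5c 5c 5c 5c 5c 03 9e) = 0361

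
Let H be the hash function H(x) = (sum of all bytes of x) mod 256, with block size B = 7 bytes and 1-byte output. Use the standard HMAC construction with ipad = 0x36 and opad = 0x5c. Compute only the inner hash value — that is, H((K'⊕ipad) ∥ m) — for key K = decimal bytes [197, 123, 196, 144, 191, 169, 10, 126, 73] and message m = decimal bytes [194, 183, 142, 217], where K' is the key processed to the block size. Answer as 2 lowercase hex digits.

Key decimal bytes [197, 123, 196, 144, 191, 169, 10, 126, 73] = c5 7b c4 90 bf a9 0a 7e 49 is 9 bytes > B = 7, so hash it first: H(key) = cd, then zero-pad to 7 bytes: K' = cd 00 00 00 00 00 00.
K' ⊕ ipad = fb 36 36 36 36 36 36.
Inner input = fb 36 36 36 36 36 36 ∥ c2 b7 8e d9.
Inner hash: sum = 251+54+54+54+54+54+54+194+183+142+217 = 1311; mod 256 = 31 → 1f.

1f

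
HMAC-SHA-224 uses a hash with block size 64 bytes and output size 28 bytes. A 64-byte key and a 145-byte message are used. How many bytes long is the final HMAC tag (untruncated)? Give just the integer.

28

The tag is one SHA-224 digest: 28 bytes.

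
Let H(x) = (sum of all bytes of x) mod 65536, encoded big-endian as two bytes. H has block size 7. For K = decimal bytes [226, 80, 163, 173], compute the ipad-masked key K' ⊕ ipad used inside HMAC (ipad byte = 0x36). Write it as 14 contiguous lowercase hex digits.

Key decimal bytes [226, 80, 163, 173] = e2 50 a3 ad is 4 bytes ≤ B = 7; zero-pad to 7 bytes: K' = e2 50 a3 ad 00 00 00.
XOR each byte with 0x36: e2⊕36=d4, 50⊕36=66, a3⊕36=95, ad⊕36=9b, 00⊕36=36, 00⊕36=36, 00⊕36=36.

d466959b363636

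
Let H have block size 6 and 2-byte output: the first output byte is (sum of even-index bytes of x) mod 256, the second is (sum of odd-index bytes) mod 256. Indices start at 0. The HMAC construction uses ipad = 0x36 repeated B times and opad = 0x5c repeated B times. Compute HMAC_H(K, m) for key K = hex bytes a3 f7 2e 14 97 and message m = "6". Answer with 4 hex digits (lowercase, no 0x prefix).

c068

Key hex bytes a3 f7 2e 14 97 is 5 bytes ≤ B = 6; zero-pad to 6 bytes: K' = a3 f7 2e 14 97 00.
K' ⊕ ipad = 95 c1 18 22 a1 36.  K' ⊕ opad = ff ab 72 48 cb 5c.
Inner input = (K'⊕ipad) ∥ m = 95 c1 18 22 a1 36 ∥ 36.
Inner hash: even-index sum = 388 mod 256 = 132; odd-index sum = 281 mod 256 = 25 → 84 19.
Outer input = (K'⊕opad) ∥ inner = ff ab 72 48 cb 5c ∥ 84 19.
Outer hash (tag): even-index sum = 704 mod 256 = 192; odd-index sum = 360 mod 256 = 104 → c0 68.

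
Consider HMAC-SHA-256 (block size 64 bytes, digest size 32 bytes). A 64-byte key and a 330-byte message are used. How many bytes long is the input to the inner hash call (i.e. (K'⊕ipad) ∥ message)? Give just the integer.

394

Key is 64 ≤ 64 bytes, zero-padded: |K'| = 64.
Inner input = (K'⊕ipad) ∥ m → 64 + 330 = 394 bytes.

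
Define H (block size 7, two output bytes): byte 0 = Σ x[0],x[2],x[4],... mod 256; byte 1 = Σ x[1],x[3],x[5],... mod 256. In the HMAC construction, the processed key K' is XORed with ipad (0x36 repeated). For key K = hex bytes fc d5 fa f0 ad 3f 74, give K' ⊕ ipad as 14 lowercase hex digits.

Key hex bytes fc d5 fa f0 ad 3f 74 is exactly B = 7 bytes: K' = fc d5 fa f0 ad 3f 74.
XOR each byte with 0x36: fc⊕36=ca, d5⊕36=e3, fa⊕36=cc, f0⊕36=c6, ad⊕36=9b, 3f⊕36=09, 74⊕36=42.

cae3ccc69b0942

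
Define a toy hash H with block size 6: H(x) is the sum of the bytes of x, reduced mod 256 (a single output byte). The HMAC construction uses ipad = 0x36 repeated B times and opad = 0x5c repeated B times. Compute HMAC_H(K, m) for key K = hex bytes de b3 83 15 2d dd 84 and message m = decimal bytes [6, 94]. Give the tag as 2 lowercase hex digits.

aa

Key hex bytes de b3 83 15 2d dd 84 is 7 bytes > B = 6, so hash it first: H(key) = b7, then zero-pad to 6 bytes: K' = b7 00 00 00 00 00.
K' ⊕ ipad = 81 36 36 36 36 36.  K' ⊕ opad = eb 5c 5c 5c 5c 5c.
Inner input = (K'⊕ipad) ∥ m = 81 36 36 36 36 36 ∥ 06 5e.
Inner hash: sum = 129+54+54+54+54+54+6+94 = 499; mod 256 = 243 → f3.
Outer input = (K'⊕opad) ∥ inner = eb 5c 5c 5c 5c 5c ∥ f3.
Outer hash (tag): sum = 235+92+92+92+92+92+243 = 938; mod 256 = 170 → aa.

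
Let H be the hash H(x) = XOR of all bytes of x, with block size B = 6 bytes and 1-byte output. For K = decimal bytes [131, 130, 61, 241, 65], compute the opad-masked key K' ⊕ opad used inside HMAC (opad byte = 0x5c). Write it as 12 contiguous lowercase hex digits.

Key decimal bytes [131, 130, 61, 241, 65] = 83 82 3d f1 41 is 5 bytes ≤ B = 6; zero-pad to 6 bytes: K' = 83 82 3d f1 41 00.
XOR each byte with 0x5c: 83⊕5c=df, 82⊕5c=de, 3d⊕5c=61, f1⊕5c=ad, 41⊕5c=1d, 00⊕5c=5c.

dfde61ad1d5c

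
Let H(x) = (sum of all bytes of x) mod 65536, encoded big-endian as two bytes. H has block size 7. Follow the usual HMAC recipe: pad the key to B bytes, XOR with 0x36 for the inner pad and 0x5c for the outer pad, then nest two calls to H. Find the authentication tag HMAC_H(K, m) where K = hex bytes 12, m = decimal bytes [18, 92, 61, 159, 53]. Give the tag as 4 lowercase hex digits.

035f

Key hex bytes 12 is 1 byte ≤ B = 7; zero-pad to 7 bytes: K' = 12 00 00 00 00 00 00.
K' ⊕ ipad = 24 36 36 36 36 36 36.  K' ⊕ opad = 4e 5c 5c 5c 5c 5c 5c.
Inner input = (K'⊕ipad) ∥ m = 24 36 36 36 36 36 36 ∥ 12 5c 3d 9f 35.
Inner hash: sum = 36+54+54+54+54+54+54+18+92+61+159+53 = 743 → 02 e7.
Outer input = (K'⊕opad) ∥ inner = 4e 5c 5c 5c 5c 5c 5c ∥ 02 e7.
Outer hash (tag): sum = 78+92+92+92+92+92+92+2+231 = 863 → 03 5f.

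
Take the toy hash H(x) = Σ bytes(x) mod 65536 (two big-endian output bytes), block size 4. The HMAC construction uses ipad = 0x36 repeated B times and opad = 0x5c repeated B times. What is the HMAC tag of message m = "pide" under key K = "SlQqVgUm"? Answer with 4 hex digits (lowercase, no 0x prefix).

Key "SlQqVgUm" = 53 6c 51 71 56 67 55 6d is 8 bytes > B = 4, so hash it first: H(key) = 03 00, then zero-pad to 4 bytes: K' = 03 00 00 00.
K' ⊕ ipad = 35 36 36 36.  K' ⊕ opad = 5f 5c 5c 5c.
Inner input = (K'⊕ipad) ∥ m = 35 36 36 36 ∥ 70 69 64 65.
Inner hash: sum = 53+54+54+54+112+105+100+101 = 633 → 02 79.
Outer input = (K'⊕opad) ∥ inner = 5f 5c 5c 5c ∥ 02 79.
Outer hash (tag): sum = 95+92+92+92+2+121 = 494 → 01 ee.

01ee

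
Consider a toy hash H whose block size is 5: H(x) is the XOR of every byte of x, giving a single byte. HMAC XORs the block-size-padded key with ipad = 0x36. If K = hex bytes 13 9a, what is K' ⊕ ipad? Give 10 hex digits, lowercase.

25ac363636

Key hex bytes 13 9a is 2 bytes ≤ B = 5; zero-pad to 5 bytes: K' = 13 9a 00 00 00.
XOR each byte with 0x36: 13⊕36=25, 9a⊕36=ac, 00⊕36=36, 00⊕36=36, 00⊕36=36.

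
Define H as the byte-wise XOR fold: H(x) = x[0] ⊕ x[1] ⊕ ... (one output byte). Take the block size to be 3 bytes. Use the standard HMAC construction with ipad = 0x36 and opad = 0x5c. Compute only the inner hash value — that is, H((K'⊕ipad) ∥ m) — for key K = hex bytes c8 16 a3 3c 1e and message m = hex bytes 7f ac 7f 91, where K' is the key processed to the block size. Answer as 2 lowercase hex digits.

Key hex bytes c8 16 a3 3c 1e is 5 bytes > B = 3, so hash it first: H(key) = 5f, then zero-pad to 3 bytes: K' = 5f 00 00.
K' ⊕ ipad = 69 36 36.
Inner input = 69 36 36 ∥ 7f ac 7f 91.
Inner hash: XOR 69⊕36⊕36⊕7f⊕ac⊕7f⊕91 = 54.

54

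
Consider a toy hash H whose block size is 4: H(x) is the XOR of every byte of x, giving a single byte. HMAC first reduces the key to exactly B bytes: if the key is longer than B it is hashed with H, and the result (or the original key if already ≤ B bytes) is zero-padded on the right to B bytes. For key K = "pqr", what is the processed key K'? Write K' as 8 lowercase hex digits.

Key "pqr" = 70 71 72 is 3 bytes ≤ B = 4; zero-pad to 4 bytes: K' = 70 71 72 00.

70717200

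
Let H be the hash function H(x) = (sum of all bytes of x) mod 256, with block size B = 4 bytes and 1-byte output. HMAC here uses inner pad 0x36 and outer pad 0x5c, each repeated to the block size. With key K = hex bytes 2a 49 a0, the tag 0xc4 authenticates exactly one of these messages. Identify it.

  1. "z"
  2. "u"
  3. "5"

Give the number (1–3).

1

Key hex bytes 2a 49 a0 is 3 bytes ≤ B = 4; zero-pad to 4 bytes: K' = 2a 49 a0 00.
K' ⊕ ipad = 1c 7f 96 36; K' ⊕ opad = 76 15 fc 5c.
m1: inner = H(1c 7f 96 36 7a) = e1; tag = H(76 15 fc 5c e1) = c4 ← matches
m2: inner = H(1c 7f 96 36 75) = dc; tag = H(76 15 fc 5c dc) = bf
m3: inner = H(1c 7f 96 36 35) = 9c; tag = H(76 15 fc 5c 9c) = 7f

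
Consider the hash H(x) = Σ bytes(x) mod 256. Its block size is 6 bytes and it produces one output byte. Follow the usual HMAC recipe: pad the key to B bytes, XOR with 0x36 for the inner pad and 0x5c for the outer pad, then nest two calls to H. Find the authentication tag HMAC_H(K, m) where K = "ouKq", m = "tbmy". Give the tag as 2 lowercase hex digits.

Key "ouKq" = 6f 75 4b 71 is 4 bytes ≤ B = 6; zero-pad to 6 bytes: K' = 6f 75 4b 71 00 00.
K' ⊕ ipad = 59 43 7d 47 36 36.  K' ⊕ opad = 33 29 17 2d 5c 5c.
Inner input = (K'⊕ipad) ∥ m = 59 43 7d 47 36 36 ∥ 74 62 6d 79.
Inner hash: sum = 89+67+125+71+54+54+116+98+109+121 = 904; mod 256 = 136 → 88.
Outer input = (K'⊕opad) ∥ inner = 33 29 17 2d 5c 5c ∥ 88.
Outer hash (tag): sum = 51+41+23+45+92+92+136 = 480; mod 256 = 224 → e0.

e0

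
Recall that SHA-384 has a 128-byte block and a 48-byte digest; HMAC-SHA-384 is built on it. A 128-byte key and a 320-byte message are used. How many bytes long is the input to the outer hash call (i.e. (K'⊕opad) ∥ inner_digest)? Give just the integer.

Key is 128 ≤ 128 bytes, zero-padded: |K'| = 128.
Outer input = (K'⊕opad) ∥ H(inner) → 128 + 48 = 176 bytes.

176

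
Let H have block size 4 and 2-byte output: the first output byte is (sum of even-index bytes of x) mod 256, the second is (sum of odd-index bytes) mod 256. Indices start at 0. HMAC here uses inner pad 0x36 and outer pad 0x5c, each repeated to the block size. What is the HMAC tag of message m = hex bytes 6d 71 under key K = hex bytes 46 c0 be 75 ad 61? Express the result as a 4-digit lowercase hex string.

Key hex bytes 46 c0 be 75 ad 61 is 6 bytes > B = 4, so hash it first: H(key) = b1 96, then zero-pad to 4 bytes: K' = b1 96 00 00.
K' ⊕ ipad = 87 a0 36 36.  K' ⊕ opad = ed ca 5c 5c.
Inner input = (K'⊕ipad) ∥ m = 87 a0 36 36 ∥ 6d 71.
Inner hash: even-index sum = 298 mod 256 = 42; odd-index sum = 327 mod 256 = 71 → 2a 47.
Outer input = (K'⊕opad) ∥ inner = ed ca 5c 5c ∥ 2a 47.
Outer hash (tag): even-index sum = 371 mod 256 = 115; odd-index sum = 365 mod 256 = 109 → 73 6d.

736d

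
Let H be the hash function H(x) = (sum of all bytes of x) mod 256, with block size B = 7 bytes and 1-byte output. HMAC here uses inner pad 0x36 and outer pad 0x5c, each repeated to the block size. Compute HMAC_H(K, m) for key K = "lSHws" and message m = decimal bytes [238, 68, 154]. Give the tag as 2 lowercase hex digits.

60

Key "lSHws" = 6c 53 48 77 73 is 5 bytes ≤ B = 7; zero-pad to 7 bytes: K' = 6c 53 48 77 73 00 00.
K' ⊕ ipad = 5a 65 7e 41 45 36 36.  K' ⊕ opad = 30 0f 14 2b 2f 5c 5c.
Inner input = (K'⊕ipad) ∥ m = 5a 65 7e 41 45 36 36 ∥ ee 44 9a.
Inner hash: sum = 90+101+126+65+69+54+54+238+68+154 = 1019; mod 256 = 251 → fb.
Outer input = (K'⊕opad) ∥ inner = 30 0f 14 2b 2f 5c 5c ∥ fb.
Outer hash (tag): sum = 48+15+20+43+47+92+92+251 = 608; mod 256 = 96 → 60.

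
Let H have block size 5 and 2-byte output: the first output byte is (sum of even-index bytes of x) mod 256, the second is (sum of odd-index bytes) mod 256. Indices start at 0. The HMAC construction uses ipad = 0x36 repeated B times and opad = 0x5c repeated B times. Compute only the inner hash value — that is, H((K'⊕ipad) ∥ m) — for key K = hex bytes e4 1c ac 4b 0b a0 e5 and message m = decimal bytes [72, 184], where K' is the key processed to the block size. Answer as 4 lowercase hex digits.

daaf

Key hex bytes e4 1c ac 4b 0b a0 e5 is 7 bytes > B = 5, so hash it first: H(key) = 80 07, then zero-pad to 5 bytes: K' = 80 07 00 00 00.
K' ⊕ ipad = b6 31 36 36 36.
Inner input = b6 31 36 36 36 ∥ 48 b8.
Inner hash: even-index sum = 474 mod 256 = 218; odd-index sum = 175 mod 256 = 175 → da af.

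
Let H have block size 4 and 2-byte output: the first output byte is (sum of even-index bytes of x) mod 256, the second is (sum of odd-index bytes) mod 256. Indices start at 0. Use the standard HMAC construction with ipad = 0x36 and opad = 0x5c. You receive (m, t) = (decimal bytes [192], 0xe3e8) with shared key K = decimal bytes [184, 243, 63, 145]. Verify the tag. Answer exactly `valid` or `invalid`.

Key decimal bytes [184, 243, 63, 145] = b8 f3 3f 91 is exactly B = 4 bytes: K' = b8 f3 3f 91.
K' ⊕ ipad = 8e c5 09 a7; K' ⊕ opad = e4 af 63 cd.
Inner hash: even-index sum = 343 mod 256 = 87; odd-index sum = 364 mod 256 = 108 → 57 6c.
Outer hash (recomputed tag): even-index sum = 414 mod 256 = 158; odd-index sum = 488 mod 256 = 232 → 9e e8.
Recomputed tag = 9ee8; claimed = e3e8 → mismatch.

invalid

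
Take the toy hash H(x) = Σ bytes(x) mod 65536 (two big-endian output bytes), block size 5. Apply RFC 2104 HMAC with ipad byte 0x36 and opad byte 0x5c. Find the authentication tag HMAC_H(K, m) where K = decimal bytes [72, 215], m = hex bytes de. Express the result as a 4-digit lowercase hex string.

0294

Key decimal bytes [72, 215] = 48 d7 is 2 bytes ≤ B = 5; zero-pad to 5 bytes: K' = 48 d7 00 00 00.
K' ⊕ ipad = 7e e1 36 36 36.  K' ⊕ opad = 14 8b 5c 5c 5c.
Inner input = (K'⊕ipad) ∥ m = 7e e1 36 36 36 ∥ de.
Inner hash: sum = 126+225+54+54+54+222 = 735 → 02 df.
Outer input = (K'⊕opad) ∥ inner = 14 8b 5c 5c 5c ∥ 02 df.
Outer hash (tag): sum = 20+139+92+92+92+2+223 = 660 → 02 94.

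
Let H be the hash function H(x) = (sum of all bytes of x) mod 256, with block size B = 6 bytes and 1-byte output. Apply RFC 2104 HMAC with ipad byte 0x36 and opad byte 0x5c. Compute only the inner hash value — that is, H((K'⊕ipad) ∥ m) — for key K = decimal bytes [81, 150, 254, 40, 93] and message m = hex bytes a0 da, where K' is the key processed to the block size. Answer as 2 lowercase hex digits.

08

Key decimal bytes [81, 150, 254, 40, 93] = 51 96 fe 28 5d is 5 bytes ≤ B = 6; zero-pad to 6 bytes: K' = 51 96 fe 28 5d 00.
K' ⊕ ipad = 67 a0 c8 1e 6b 36.
Inner input = 67 a0 c8 1e 6b 36 ∥ a0 da.
Inner hash: sum = 103+160+200+30+107+54+160+218 = 1032; mod 256 = 8 → 08.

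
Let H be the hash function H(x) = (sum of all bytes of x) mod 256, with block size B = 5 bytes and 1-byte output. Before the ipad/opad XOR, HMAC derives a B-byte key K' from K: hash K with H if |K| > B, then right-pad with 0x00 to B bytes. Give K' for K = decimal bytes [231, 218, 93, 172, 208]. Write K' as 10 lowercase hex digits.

Key decimal bytes [231, 218, 93, 172, 208] = e7 da 5d ac d0 is exactly B = 5 bytes: K' = e7 da 5d ac d0.

e7da5dacd0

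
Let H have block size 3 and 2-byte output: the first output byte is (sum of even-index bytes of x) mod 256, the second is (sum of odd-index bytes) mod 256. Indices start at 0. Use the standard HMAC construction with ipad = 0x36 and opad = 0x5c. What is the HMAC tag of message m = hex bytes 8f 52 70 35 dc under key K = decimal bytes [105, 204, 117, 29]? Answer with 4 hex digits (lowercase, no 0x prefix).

985a

Key decimal bytes [105, 204, 117, 29] = 69 cc 75 1d is 4 bytes > B = 3, so hash it first: H(key) = de e9, then zero-pad to 3 bytes: K' = de e9 00.
K' ⊕ ipad = e8 df 36.  K' ⊕ opad = 82 b5 5c.
Inner input = (K'⊕ipad) ∥ m = e8 df 36 ∥ 8f 52 70 35 dc.
Inner hash: even-index sum = 421 mod 256 = 165; odd-index sum = 698 mod 256 = 186 → a5 ba.
Outer input = (K'⊕opad) ∥ inner = 82 b5 5c ∥ a5 ba.
Outer hash (tag): even-index sum = 408 mod 256 = 152; odd-index sum = 346 mod 256 = 90 → 98 5a.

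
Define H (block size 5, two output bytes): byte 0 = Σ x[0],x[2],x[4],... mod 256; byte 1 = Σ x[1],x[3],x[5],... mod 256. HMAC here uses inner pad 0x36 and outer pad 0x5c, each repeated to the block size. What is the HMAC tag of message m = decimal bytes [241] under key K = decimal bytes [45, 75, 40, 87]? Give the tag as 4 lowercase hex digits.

Key decimal bytes [45, 75, 40, 87] = 2d 4b 28 57 is 4 bytes ≤ B = 5; zero-pad to 5 bytes: K' = 2d 4b 28 57 00.
K' ⊕ ipad = 1b 7d 1e 61 36.  K' ⊕ opad = 71 17 74 0b 5c.
Inner input = (K'⊕ipad) ∥ m = 1b 7d 1e 61 36 ∥ f1.
Inner hash: even-index sum = 111 mod 256 = 111; odd-index sum = 463 mod 256 = 207 → 6f cf.
Outer input = (K'⊕opad) ∥ inner = 71 17 74 0b 5c ∥ 6f cf.
Outer hash (tag): even-index sum = 528 mod 256 = 16; odd-index sum = 145 mod 256 = 145 → 10 91.

1091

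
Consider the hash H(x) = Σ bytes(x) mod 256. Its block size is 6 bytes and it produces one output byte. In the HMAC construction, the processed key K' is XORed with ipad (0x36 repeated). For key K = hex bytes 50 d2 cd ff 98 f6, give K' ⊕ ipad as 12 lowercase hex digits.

Key hex bytes 50 d2 cd ff 98 f6 is exactly B = 6 bytes: K' = 50 d2 cd ff 98 f6.
XOR each byte with 0x36: 50⊕36=66, d2⊕36=e4, cd⊕36=fb, ff⊕36=c9, 98⊕36=ae, f6⊕36=c0.

66e4fbc9aec0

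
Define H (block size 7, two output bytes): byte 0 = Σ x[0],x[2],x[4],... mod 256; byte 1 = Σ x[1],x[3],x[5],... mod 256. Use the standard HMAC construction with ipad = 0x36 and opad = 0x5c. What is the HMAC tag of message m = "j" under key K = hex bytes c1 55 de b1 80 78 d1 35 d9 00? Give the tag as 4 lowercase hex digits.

Key hex bytes c1 55 de b1 80 78 d1 35 d9 00 is 10 bytes > B = 7, so hash it first: H(key) = c9 b3, then zero-pad to 7 bytes: K' = c9 b3 00 00 00 00 00.
K' ⊕ ipad = ff 85 36 36 36 36 36.  K' ⊕ opad = 95 ef 5c 5c 5c 5c 5c.
Inner input = (K'⊕ipad) ∥ m = ff 85 36 36 36 36 36 ∥ 6a.
Inner hash: even-index sum = 417 mod 256 = 161; odd-index sum = 347 mod 256 = 91 → a1 5b.
Outer input = (K'⊕opad) ∥ inner = 95 ef 5c 5c 5c 5c 5c ∥ a1 5b.
Outer hash (tag): even-index sum = 516 mod 256 = 4; odd-index sum = 584 mod 256 = 72 → 04 48.

0448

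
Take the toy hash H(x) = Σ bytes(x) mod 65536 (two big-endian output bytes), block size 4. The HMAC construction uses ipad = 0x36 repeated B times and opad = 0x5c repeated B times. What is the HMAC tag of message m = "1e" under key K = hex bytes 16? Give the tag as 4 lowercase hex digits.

01b7

Key hex bytes 16 is 1 byte ≤ B = 4; zero-pad to 4 bytes: K' = 16 00 00 00.
K' ⊕ ipad = 20 36 36 36.  K' ⊕ opad = 4a 5c 5c 5c.
Inner input = (K'⊕ipad) ∥ m = 20 36 36 36 ∥ 31 65.
Inner hash: sum = 32+54+54+54+49+101 = 344 → 01 58.
Outer input = (K'⊕opad) ∥ inner = 4a 5c 5c 5c ∥ 01 58.
Outer hash (tag): sum = 74+92+92+92+1+88 = 439 → 01 b7.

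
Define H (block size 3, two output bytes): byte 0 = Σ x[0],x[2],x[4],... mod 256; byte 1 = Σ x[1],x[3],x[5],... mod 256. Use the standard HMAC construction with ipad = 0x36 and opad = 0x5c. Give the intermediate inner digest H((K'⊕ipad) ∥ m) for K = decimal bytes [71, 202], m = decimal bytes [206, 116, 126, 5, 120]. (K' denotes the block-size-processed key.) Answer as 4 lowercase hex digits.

Key decimal bytes [71, 202] = 47 ca is 2 bytes ≤ B = 3; zero-pad to 3 bytes: K' = 47 ca 00.
K' ⊕ ipad = 71 fc 36.
Inner input = 71 fc 36 ∥ ce 74 7e 05 78.
Inner hash: even-index sum = 288 mod 256 = 32; odd-index sum = 704 mod 256 = 192 → 20 c0.

20c0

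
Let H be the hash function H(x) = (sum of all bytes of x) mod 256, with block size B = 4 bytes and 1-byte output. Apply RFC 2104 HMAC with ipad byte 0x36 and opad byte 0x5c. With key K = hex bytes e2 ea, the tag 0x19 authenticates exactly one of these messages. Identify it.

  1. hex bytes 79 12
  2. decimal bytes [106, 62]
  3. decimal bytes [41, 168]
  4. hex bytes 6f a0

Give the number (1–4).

Key hex bytes e2 ea is 2 bytes ≤ B = 4; zero-pad to 4 bytes: K' = e2 ea 00 00.
K' ⊕ ipad = d4 dc 36 36; K' ⊕ opad = be b6 5c 5c.
m1: inner = H(d4 dc 36 36 79 12) = a7; tag = H(be b6 5c 5c a7) = d3
m2: inner = H(d4 dc 36 36 6a 3e) = c4; tag = H(be b6 5c 5c c4) = f0
m3: inner = H(d4 dc 36 36 29 a8) = ed; tag = H(be b6 5c 5c ed) = 19 ← matches
m4: inner = H(d4 dc 36 36 6f a0) = 2b; tag = H(be b6 5c 5c 2b) = 57

3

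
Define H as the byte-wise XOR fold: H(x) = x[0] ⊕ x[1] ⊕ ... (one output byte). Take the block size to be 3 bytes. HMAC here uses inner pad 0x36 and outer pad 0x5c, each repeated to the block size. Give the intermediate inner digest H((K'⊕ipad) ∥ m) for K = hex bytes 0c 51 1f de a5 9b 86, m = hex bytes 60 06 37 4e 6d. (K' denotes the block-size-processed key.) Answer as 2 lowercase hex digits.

Key hex bytes 0c 51 1f de a5 9b 86 is 7 bytes > B = 3, so hash it first: H(key) = 24, then zero-pad to 3 bytes: K' = 24 00 00.
K' ⊕ ipad = 12 36 36.
Inner input = 12 36 36 ∥ 60 06 37 4e 6d.
Inner hash: XOR 12⊕36⊕36⊕60⊕06⊕37⊕4e⊕6d = 60.

60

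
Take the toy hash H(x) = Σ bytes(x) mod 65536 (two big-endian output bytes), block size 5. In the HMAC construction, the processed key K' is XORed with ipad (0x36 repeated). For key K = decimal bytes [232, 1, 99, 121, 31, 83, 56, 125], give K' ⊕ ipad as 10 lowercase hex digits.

34da363636

Key decimal bytes [232, 1, 99, 121, 31, 83, 56, 125] = e8 01 63 79 1f 53 38 7d is 8 bytes > B = 5, so hash it first: H(key) = 02 ec, then zero-pad to 5 bytes: K' = 02 ec 00 00 00.
XOR each byte with 0x36: 02⊕36=34, ec⊕36=da, 00⊕36=36, 00⊕36=36, 00⊕36=36.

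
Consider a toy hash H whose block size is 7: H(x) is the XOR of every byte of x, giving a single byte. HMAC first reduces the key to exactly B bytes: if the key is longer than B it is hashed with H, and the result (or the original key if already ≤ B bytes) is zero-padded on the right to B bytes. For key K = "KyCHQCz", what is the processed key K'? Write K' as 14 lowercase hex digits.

Key "KyCHQCz" = 4b 79 43 48 51 43 7a is exactly B = 7 bytes: K' = 4b 79 43 48 51 43 7a.

4b79434851437a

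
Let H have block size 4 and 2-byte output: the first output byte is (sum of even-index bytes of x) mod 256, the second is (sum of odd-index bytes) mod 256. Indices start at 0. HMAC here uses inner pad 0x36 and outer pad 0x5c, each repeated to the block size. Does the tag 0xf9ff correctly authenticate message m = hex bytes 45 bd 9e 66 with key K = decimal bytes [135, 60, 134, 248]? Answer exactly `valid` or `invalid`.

valid

Key decimal bytes [135, 60, 134, 248] = 87 3c 86 f8 is exactly B = 4 bytes: K' = 87 3c 86 f8.
K' ⊕ ipad = b1 0a b0 ce; K' ⊕ opad = db 60 da a4.
Inner hash: even-index sum = 580 mod 256 = 68; odd-index sum = 507 mod 256 = 251 → 44 fb.
Outer hash (recomputed tag): even-index sum = 505 mod 256 = 249; odd-index sum = 511 mod 256 = 255 → f9 ff.
Recomputed tag = f9ff; claimed = f9ff → match.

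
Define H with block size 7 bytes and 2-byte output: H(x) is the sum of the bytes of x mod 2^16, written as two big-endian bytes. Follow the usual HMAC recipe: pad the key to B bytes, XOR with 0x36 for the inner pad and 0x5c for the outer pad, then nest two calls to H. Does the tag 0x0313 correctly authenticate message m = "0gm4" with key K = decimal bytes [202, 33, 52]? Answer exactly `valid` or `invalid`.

Key decimal bytes [202, 33, 52] = ca 21 34 is 3 bytes ≤ B = 7; zero-pad to 7 bytes: K' = ca 21 34 00 00 00 00.
K' ⊕ ipad = fc 17 02 36 36 36 36; K' ⊕ opad = 96 7d 68 5c 5c 5c 5c.
Inner hash: sum = 252+23+2+54+54+54+54+48+103+109+52 = 805 → 03 25.
Outer hash (recomputed tag): sum = 150+125+104+92+92+92+92+3+37 = 787 → 03 13.
Recomputed tag = 0313; claimed = 0313 → match.

valid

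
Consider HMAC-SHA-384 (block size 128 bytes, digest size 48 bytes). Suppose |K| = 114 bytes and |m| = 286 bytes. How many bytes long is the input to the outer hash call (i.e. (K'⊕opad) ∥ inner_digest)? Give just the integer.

Key is 114 ≤ 128 bytes, zero-padded: |K'| = 128.
Outer input = (K'⊕opad) ∥ H(inner) → 128 + 48 = 176 bytes.

176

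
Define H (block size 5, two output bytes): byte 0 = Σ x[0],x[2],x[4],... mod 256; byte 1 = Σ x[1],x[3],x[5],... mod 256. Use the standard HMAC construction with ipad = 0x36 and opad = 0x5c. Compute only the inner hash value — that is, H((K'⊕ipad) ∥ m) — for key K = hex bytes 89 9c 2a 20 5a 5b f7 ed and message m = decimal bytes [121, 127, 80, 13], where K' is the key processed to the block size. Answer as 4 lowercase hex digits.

Key hex bytes 89 9c 2a 20 5a 5b f7 ed is 8 bytes > B = 5, so hash it first: H(key) = 04 04, then zero-pad to 5 bytes: K' = 04 04 00 00 00.
K' ⊕ ipad = 32 32 36 36 36.
Inner input = 32 32 36 36 36 ∥ 79 7f 50 0d.
Inner hash: even-index sum = 298 mod 256 = 42; odd-index sum = 305 mod 256 = 49 → 2a 31.

2a31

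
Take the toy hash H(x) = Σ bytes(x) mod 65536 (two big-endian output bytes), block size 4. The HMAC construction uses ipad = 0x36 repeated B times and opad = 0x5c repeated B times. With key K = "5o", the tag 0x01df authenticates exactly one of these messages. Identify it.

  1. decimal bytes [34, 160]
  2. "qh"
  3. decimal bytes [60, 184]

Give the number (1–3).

1

Key "5o" = 35 6f is 2 bytes ≤ B = 4; zero-pad to 4 bytes: K' = 35 6f 00 00.
K' ⊕ ipad = 03 59 36 36; K' ⊕ opad = 69 33 5c 5c.
m1: inner = H(03 59 36 36 22 a0) = 01 8a; tag = H(69 33 5c 5c 01 8a) = 01df ← matches
m2: inner = H(03 59 36 36 71 68) = 01 a1; tag = H(69 33 5c 5c 01 a1) = 01f6
m3: inner = H(03 59 36 36 3c b8) = 01 bc; tag = H(69 33 5c 5c 01 bc) = 0211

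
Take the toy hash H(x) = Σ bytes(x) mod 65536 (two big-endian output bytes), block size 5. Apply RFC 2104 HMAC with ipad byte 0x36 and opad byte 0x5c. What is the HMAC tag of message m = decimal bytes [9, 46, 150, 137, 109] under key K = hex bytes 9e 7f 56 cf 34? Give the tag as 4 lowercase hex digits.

01fd

Key hex bytes 9e 7f 56 cf 34 is exactly B = 5 bytes: K' = 9e 7f 56 cf 34.
K' ⊕ ipad = a8 49 60 f9 02.  K' ⊕ opad = c2 23 0a 93 68.
Inner input = (K'⊕ipad) ∥ m = a8 49 60 f9 02 ∥ 09 2e 96 89 6d.
Inner hash: sum = 168+73+96+249+2+9+46+150+137+109 = 1039 → 04 0f.
Outer input = (K'⊕opad) ∥ inner = c2 23 0a 93 68 ∥ 04 0f.
Outer hash (tag): sum = 194+35+10+147+104+4+15 = 509 → 01 fd.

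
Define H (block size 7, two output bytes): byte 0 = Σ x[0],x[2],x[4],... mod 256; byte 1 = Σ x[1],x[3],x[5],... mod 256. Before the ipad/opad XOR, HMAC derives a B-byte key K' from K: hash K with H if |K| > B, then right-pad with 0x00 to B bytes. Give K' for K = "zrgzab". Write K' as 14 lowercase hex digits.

7a72677a616200

Key "zrgzab" = 7a 72 67 7a 61 62 is 6 bytes ≤ B = 7; zero-pad to 7 bytes: K' = 7a 72 67 7a 61 62 00.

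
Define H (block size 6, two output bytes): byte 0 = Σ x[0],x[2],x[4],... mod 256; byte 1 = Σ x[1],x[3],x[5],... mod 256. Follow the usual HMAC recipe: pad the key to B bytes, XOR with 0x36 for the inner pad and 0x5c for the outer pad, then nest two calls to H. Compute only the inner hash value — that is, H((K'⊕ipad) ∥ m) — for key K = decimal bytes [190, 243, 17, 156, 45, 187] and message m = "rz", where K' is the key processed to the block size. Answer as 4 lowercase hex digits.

Key decimal bytes [190, 243, 17, 156, 45, 187] = be f3 11 9c 2d bb is exactly B = 6 bytes: K' = be f3 11 9c 2d bb.
K' ⊕ ipad = 88 c5 27 aa 1b 8d.
Inner input = 88 c5 27 aa 1b 8d ∥ 72 7a.
Inner hash: even-index sum = 316 mod 256 = 60; odd-index sum = 630 mod 256 = 118 → 3c 76.

3c76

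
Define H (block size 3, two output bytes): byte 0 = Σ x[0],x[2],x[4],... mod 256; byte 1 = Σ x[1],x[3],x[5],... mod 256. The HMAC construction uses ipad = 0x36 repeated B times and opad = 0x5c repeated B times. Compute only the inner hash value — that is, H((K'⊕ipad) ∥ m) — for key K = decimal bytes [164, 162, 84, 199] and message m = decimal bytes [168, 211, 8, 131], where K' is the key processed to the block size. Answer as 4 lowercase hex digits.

Key decimal bytes [164, 162, 84, 199] = a4 a2 54 c7 is 4 bytes > B = 3, so hash it first: H(key) = f8 69, then zero-pad to 3 bytes: K' = f8 69 00.
K' ⊕ ipad = ce 5f 36.
Inner input = ce 5f 36 ∥ a8 d3 08 83.
Inner hash: even-index sum = 602 mod 256 = 90; odd-index sum = 271 mod 256 = 15 → 5a 0f.

5a0f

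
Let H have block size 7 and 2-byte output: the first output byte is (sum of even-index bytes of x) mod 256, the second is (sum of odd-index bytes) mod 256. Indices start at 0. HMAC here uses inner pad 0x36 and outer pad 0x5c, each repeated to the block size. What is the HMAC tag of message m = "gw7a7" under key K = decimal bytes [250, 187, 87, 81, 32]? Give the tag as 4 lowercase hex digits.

Key decimal bytes [250, 187, 87, 81, 32] = fa bb 57 51 20 is 5 bytes ≤ B = 7; zero-pad to 7 bytes: K' = fa bb 57 51 20 00 00.
K' ⊕ ipad = cc 8d 61 67 16 36 36.  K' ⊕ opad = a6 e7 0b 0d 7c 5c 5c.
Inner input = (K'⊕ipad) ∥ m = cc 8d 61 67 16 36 36 ∥ 67 77 37 61 37.
Inner hash: even-index sum = 593 mod 256 = 81; odd-index sum = 511 mod 256 = 255 → 51 ff.
Outer input = (K'⊕opad) ∥ inner = a6 e7 0b 0d 7c 5c 5c ∥ 51 ff.
Outer hash (tag): even-index sum = 648 mod 256 = 136; odd-index sum = 417 mod 256 = 161 → 88 a1.

88a1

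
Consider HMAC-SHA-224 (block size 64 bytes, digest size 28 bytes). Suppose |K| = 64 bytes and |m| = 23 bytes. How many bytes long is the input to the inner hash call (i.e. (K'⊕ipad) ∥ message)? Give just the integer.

87

Key is 64 ≤ 64 bytes, zero-padded: |K'| = 64.
Inner input = (K'⊕ipad) ∥ m → 64 + 23 = 87 bytes.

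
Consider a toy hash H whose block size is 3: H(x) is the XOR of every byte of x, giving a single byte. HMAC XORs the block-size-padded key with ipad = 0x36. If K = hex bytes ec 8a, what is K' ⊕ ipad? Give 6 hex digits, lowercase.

Key hex bytes ec 8a is 2 bytes ≤ B = 3; zero-pad to 3 bytes: K' = ec 8a 00.
XOR each byte with 0x36: ec⊕36=da, 8a⊕36=bc, 00⊕36=36.

dabc36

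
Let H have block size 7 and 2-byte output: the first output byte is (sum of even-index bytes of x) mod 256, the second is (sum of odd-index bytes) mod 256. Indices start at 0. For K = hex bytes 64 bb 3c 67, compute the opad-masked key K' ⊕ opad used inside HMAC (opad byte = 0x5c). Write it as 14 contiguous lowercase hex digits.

Key hex bytes 64 bb 3c 67 is 4 bytes ≤ B = 7; zero-pad to 7 bytes: K' = 64 bb 3c 67 00 00 00.
XOR each byte with 0x5c: 64⊕5c=38, bb⊕5c=e7, 3c⊕5c=60, 67⊕5c=3b, 00⊕5c=5c, 00⊕5c=5c, 00⊕5c=5c.

38e7603b5c5c5c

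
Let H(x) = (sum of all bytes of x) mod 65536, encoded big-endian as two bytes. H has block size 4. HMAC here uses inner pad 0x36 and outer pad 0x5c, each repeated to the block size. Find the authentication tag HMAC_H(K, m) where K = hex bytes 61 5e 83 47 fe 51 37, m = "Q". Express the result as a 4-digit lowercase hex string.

Key hex bytes 61 5e 83 47 fe 51 37 is 7 bytes > B = 4, so hash it first: H(key) = 03 0f, then zero-pad to 4 bytes: K' = 03 0f 00 00.
K' ⊕ ipad = 35 39 36 36.  K' ⊕ opad = 5f 53 5c 5c.
Inner input = (K'⊕ipad) ∥ m = 35 39 36 36 ∥ 51.
Inner hash: sum = 53+57+54+54+81 = 299 → 01 2b.
Outer input = (K'⊕opad) ∥ inner = 5f 53 5c 5c ∥ 01 2b.
Outer hash (tag): sum = 95+83+92+92+1+43 = 406 → 01 96.

0196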